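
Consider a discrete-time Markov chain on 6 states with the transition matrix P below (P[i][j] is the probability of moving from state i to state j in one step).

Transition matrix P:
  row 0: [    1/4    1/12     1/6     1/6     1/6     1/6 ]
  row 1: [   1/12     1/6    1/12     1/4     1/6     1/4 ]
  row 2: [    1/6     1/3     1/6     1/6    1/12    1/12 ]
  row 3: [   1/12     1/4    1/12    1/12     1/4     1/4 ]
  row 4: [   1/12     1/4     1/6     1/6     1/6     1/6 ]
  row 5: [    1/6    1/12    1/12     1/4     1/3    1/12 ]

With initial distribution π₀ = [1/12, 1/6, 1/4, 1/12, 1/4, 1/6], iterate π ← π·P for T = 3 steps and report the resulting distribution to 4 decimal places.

π = [0.1296, 0.1928, 0.1205, 0.1825, 0.2012, 0.1734]

t=0: π = [0.0833, 0.1667, 0.2500, 0.0833, 0.2500, 0.1667]
t=1: π = [0.1319, 0.2153, 0.1319, 0.1875, 0.1806, 0.1528]
t=2: π = [0.1291, 0.1956, 0.1204, 0.1817, 0.1968, 0.1765]
t=3: π = [0.1296, 0.1928, 0.1205, 0.1825, 0.2012, 0.1734]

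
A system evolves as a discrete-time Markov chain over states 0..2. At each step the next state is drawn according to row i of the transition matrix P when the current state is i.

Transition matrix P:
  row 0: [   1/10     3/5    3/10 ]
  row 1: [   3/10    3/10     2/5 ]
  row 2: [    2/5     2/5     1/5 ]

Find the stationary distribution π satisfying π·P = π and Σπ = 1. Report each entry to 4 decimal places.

π = [0.2759, 0.4138, 0.3103]

Balance equations π_j = Σ_i π_i·P[i][j]:
  π_0 = 1/10·π_0 + 3/10·π_1 + 2/5·π_2
  π_1 = 3/5·π_0 + 3/10·π_1 + 2/5·π_2
  normalize: π_0 + π_1 + π_2 = 1
Solving the linear system gives exactly π = [8/29, 12/29, 9/29].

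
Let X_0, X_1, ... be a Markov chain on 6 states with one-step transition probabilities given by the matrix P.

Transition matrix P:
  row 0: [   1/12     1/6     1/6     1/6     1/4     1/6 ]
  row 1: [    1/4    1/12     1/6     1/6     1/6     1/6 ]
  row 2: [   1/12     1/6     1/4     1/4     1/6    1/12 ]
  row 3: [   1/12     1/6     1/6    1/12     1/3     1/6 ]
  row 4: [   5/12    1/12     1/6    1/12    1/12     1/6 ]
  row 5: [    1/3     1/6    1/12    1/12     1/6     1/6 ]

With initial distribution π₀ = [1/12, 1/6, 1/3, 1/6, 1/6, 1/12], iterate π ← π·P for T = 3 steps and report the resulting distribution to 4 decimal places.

π = [0.2088, 0.1389, 0.1683, 0.1404, 0.1912, 0.1524]

t=0: π = [0.0833, 0.1667, 0.3333, 0.1667, 0.1667, 0.0833]
t=1: π = [0.1875, 0.1389, 0.1875, 0.1597, 0.1875, 0.1389]
t=2: π = [0.2037, 0.1395, 0.1707, 0.1418, 0.1933, 0.1510]
t=3: π = [0.2088, 0.1389, 0.1683, 0.1404, 0.1912, 0.1524]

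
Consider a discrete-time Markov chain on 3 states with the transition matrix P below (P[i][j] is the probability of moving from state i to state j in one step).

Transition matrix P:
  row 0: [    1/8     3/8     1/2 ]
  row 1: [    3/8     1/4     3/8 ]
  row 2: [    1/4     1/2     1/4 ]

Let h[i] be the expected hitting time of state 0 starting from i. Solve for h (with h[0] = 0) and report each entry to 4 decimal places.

First-step conditioning: h[0] = 0; for i ≠ 0, h[i] = 1 + Σ_k P[i][k]·h[k].
  h[1] = 1 + 1/4·h[1] + 3/8·h[2]
  h[2] = 1 + 1/2·h[1] + 1/4·h[2]
Solving the 2×2 linear system over states ≠ 0 gives exactly h = [0, 3, 10/3] (h[0] = 0 is the target).

h = [0.0000, 3.0000, 3.3333]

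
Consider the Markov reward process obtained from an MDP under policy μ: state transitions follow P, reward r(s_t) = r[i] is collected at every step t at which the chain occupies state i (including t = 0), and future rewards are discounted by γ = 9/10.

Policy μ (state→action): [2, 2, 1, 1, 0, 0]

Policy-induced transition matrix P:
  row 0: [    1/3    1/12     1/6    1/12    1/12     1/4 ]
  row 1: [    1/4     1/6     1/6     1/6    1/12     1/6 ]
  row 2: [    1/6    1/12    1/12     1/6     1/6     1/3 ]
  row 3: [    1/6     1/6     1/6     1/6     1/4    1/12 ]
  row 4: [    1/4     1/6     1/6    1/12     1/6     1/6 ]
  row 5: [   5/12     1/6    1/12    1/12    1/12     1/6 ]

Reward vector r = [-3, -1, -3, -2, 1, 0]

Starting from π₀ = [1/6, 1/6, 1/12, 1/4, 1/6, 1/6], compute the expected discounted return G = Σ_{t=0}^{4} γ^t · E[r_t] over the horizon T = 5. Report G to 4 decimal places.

t=0: π = [0.1667, 0.1667, 0.0833, 0.2500, 0.1667, 0.1667], E[r] = -1.2500, γ^t·E[r] = -1.250000, running G = -1.250000
t=1: π = [0.2639, 0.1458, 0.1458, 0.1250, 0.1458, 0.1736], E[r] = -1.4792, γ^t·E[r] = -1.331250, running G = -2.581250
t=2: π = [0.2784, 0.1325, 0.1400, 0.1181, 0.1285, 0.2025], E[r] = -1.4954, γ^t·E[r] = -1.211250, running G = -3.792500
t=3: π = [0.2854, 0.1318, 0.1381, 0.1159, 0.1254, 0.2034], E[r] = -1.5089, γ^t·E[r] = -1.099969, running G = -4.892469
t=4: π = [0.2865, 0.1314, 0.1382, 0.1155, 0.1246, 0.2038], E[r] = -1.5119, γ^t·E[r] = -0.991960, running G = -5.884429

G = -5.8844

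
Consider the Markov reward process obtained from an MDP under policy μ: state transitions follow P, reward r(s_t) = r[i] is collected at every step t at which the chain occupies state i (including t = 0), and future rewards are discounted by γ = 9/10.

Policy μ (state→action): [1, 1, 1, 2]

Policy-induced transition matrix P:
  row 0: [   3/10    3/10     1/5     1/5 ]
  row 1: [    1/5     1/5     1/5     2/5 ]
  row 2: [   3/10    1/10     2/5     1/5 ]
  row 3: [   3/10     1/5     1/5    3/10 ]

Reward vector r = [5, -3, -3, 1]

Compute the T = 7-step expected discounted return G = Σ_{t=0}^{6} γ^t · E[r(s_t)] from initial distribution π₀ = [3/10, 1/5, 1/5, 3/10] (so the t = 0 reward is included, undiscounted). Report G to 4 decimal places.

t=0: π = [0.3000, 0.2000, 0.2000, 0.3000], E[r] = 0.6000, γ^t·E[r] = 0.600000, running G = 0.600000
t=1: π = [0.2800, 0.2100, 0.2400, 0.2700], E[r] = 0.3200, γ^t·E[r] = 0.288000, running G = 0.888000
t=2: π = [0.2790, 0.2040, 0.2480, 0.2690], E[r] = 0.3080, γ^t·E[r] = 0.249480, running G = 1.137480
t=3: π = [0.2796, 0.2031, 0.2496, 0.2677], E[r] = 0.3076, γ^t·E[r] = 0.224240, running G = 1.361720
t=4: π = [0.2797, 0.2030, 0.2499, 0.2674], E[r] = 0.3071, γ^t·E[r] = 0.201475, running G = 1.563196
t=5: π = [0.2797, 0.2030, 0.2500, 0.2673], E[r] = 0.3070, γ^t·E[r] = 0.181254, running G = 1.744450
t=6: π = [0.2797, 0.2030, 0.2500, 0.2673], E[r] = 0.3069, γ^t·E[r] = 0.163118, running G = 1.907568

G = 1.9076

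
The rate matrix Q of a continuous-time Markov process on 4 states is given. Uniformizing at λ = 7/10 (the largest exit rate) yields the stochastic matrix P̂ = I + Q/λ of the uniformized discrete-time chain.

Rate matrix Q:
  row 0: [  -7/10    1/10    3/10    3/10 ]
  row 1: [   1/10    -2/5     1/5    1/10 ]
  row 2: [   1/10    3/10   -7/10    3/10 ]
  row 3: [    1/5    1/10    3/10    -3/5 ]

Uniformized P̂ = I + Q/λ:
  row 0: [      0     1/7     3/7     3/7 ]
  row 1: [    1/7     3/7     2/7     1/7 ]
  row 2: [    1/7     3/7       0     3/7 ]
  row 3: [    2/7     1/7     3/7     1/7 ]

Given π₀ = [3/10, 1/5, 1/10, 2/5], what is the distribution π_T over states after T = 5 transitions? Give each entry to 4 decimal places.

π = [0.1590, 0.3070, 0.2707, 0.2634]

t=0: π = [0.3000, 0.2000, 0.1000, 0.4000]
t=1: π = [0.1571, 0.2286, 0.3571, 0.2571]
t=2: π = [0.1571, 0.3102, 0.2429, 0.2898]
t=3: π = [0.1618, 0.3009, 0.2802, 0.2571]
t=4: π = [0.1565, 0.3089, 0.2655, 0.2691]
t=5: π = [0.1590, 0.3070, 0.2707, 0.2634]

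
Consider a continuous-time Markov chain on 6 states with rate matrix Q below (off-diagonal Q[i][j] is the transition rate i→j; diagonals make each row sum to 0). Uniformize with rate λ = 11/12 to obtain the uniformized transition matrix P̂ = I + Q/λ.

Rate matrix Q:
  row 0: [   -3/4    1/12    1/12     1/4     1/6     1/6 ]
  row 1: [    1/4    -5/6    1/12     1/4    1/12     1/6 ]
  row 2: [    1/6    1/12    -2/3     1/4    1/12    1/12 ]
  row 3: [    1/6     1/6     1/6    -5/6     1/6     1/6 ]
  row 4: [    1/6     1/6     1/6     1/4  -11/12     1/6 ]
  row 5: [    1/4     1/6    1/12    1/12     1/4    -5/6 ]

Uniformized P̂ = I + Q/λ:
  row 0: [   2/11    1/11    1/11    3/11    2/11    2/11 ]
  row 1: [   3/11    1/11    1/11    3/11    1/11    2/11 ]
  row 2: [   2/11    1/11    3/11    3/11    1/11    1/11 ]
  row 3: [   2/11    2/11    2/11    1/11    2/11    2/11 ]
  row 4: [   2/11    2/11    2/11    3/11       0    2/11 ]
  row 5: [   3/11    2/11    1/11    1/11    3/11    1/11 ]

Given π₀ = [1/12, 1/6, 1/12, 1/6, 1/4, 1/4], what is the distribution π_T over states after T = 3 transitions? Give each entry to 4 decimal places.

π = [0.2082, 0.1371, 0.1498, 0.2065, 0.1441, 0.1543]

t=0: π = [0.0833, 0.1667, 0.0833, 0.1667, 0.2500, 0.2500]
t=1: π = [0.2197, 0.1515, 0.1439, 0.1970, 0.1364, 0.1515]
t=2: π = [0.2094, 0.1350, 0.1474, 0.2094, 0.1439, 0.1550]
t=3: π = [0.2082, 0.1371, 0.1498, 0.2065, 0.1441, 0.1543]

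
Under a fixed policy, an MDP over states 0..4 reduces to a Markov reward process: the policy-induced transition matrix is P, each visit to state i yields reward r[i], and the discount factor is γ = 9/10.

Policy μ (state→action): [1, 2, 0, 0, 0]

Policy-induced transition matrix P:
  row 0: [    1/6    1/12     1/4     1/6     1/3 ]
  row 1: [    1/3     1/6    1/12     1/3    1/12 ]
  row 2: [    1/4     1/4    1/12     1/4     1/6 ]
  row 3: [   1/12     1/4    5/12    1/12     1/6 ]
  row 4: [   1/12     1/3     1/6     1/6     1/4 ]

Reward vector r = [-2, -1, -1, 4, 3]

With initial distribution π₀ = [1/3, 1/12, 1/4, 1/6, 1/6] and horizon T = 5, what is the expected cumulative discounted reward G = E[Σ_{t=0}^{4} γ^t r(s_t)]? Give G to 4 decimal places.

G = 2.1246

t=0: π = [0.3333, 0.0833, 0.2500, 0.1667, 0.1667], E[r] = 0.1667, γ^t·E[r] = 0.166667, running G = 0.166667
t=1: π = [0.1736, 0.2014, 0.2083, 0.1875, 0.2292], E[r] = 0.6806, γ^t·E[r] = 0.612500, running G = 0.779167
t=2: π = [0.1829, 0.2234, 0.1939, 0.2020, 0.1979], E[r] = 0.6186, γ^t·E[r] = 0.501094, running G = 1.280260
t=3: π = [0.1867, 0.2174, 0.1976, 0.2032, 0.1950], E[r] = 0.6095, γ^t·E[r] = 0.444305, running G = 1.724565
t=4: π = [0.1862, 0.2170, 0.1984, 0.2024, 0.1959], E[r] = 0.6097, γ^t·E[r] = 0.400011, running G = 2.124576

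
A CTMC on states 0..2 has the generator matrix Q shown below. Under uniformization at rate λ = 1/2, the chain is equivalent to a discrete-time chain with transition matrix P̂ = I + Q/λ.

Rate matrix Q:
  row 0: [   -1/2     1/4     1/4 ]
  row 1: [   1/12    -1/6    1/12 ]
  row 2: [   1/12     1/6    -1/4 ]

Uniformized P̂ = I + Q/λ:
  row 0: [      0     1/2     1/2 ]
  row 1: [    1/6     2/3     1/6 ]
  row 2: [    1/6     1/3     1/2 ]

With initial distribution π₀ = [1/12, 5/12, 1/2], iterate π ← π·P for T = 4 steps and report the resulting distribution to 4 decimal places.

t=0: π = [0.0833, 0.4167, 0.5000]
t=1: π = [0.1528, 0.4861, 0.3611]
t=2: π = [0.1412, 0.5208, 0.3380]
t=3: π = [0.1431, 0.5305, 0.3264]
t=4: π = [0.1428, 0.5340, 0.3232]

π = [0.1428, 0.5340, 0.3232]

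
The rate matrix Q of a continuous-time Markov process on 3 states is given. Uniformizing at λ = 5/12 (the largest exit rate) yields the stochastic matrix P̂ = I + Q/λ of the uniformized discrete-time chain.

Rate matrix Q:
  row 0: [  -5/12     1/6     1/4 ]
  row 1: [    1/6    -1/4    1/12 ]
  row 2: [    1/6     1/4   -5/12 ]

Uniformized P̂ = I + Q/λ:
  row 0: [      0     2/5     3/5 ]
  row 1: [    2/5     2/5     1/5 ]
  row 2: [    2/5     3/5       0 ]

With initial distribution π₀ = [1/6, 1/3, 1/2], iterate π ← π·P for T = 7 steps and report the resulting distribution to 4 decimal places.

t=0: π = [0.1667, 0.3333, 0.5000]
t=1: π = [0.3333, 0.5000, 0.1667]
t=2: π = [0.2667, 0.4333, 0.3000]
t=3: π = [0.2933, 0.4600, 0.2467]
t=4: π = [0.2827, 0.4493, 0.2680]
t=5: π = [0.2869, 0.4536, 0.2595]
t=6: π = [0.2852, 0.4519, 0.2629]
t=7: π = [0.2859, 0.4526, 0.2615]

π = [0.2859, 0.4526, 0.2615]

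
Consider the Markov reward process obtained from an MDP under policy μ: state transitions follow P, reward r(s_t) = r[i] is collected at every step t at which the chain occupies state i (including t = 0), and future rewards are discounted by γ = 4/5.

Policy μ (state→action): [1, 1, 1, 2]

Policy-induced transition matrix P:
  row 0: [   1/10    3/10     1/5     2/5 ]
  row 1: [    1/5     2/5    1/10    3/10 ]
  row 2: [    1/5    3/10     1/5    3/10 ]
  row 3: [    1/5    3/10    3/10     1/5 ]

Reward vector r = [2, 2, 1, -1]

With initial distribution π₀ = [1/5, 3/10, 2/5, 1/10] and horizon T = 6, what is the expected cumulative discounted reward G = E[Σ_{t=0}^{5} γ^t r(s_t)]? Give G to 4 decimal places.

t=0: π = [0.2000, 0.3000, 0.4000, 0.1000], E[r] = 1.3000, γ^t·E[r] = 1.300000, running G = 1.300000
t=1: π = [0.1800, 0.3300, 0.1800, 0.3100], E[r] = 0.8900, γ^t·E[r] = 0.712000, running G = 2.012000
t=2: π = [0.1820, 0.3330, 0.1980, 0.2870], E[r] = 0.9410, γ^t·E[r] = 0.602240, running G = 2.614240
t=3: π = [0.1818, 0.3333, 0.1954, 0.2895], E[r] = 0.9361, γ^t·E[r] = 0.479283, running G = 3.093523
t=4: π = [0.1818, 0.3333, 0.1956, 0.2892], E[r] = 0.9367, γ^t·E[r] = 0.383668, running G = 3.477191
t=5: π = [0.1818, 0.3333, 0.1956, 0.2893], E[r] = 0.9366, γ^t·E[r] = 0.306916, running G = 3.784107

G = 3.7841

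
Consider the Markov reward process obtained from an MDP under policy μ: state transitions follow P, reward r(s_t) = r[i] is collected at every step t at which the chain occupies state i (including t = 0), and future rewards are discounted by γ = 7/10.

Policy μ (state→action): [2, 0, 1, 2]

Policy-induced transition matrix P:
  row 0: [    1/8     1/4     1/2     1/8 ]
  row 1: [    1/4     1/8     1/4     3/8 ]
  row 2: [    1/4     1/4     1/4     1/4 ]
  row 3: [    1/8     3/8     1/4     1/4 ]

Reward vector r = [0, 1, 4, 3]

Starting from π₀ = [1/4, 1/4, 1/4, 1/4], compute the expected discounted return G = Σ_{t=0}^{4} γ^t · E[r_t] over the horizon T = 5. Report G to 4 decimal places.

G = 5.9507

t=0: π = [0.2500, 0.2500, 0.2500, 0.2500], E[r] = 2.0000, γ^t·E[r] = 2.000000, running G = 2.000000
t=1: π = [0.1875, 0.2500, 0.3125, 0.2500], E[r] = 2.2500, γ^t·E[r] = 1.575000, running G = 3.575000
t=2: π = [0.1953, 0.2500, 0.2969, 0.2578], E[r] = 2.2109, γ^t·E[r] = 1.083359, running G = 4.658359
t=3: π = [0.1934, 0.2510, 0.2988, 0.2568], E[r] = 2.2168, γ^t·E[r] = 0.760361, running G = 5.418721
t=4: π = [0.1937, 0.2507, 0.2983, 0.2572], E[r] = 2.2157, γ^t·E[r] = 0.531989, running G = 5.950710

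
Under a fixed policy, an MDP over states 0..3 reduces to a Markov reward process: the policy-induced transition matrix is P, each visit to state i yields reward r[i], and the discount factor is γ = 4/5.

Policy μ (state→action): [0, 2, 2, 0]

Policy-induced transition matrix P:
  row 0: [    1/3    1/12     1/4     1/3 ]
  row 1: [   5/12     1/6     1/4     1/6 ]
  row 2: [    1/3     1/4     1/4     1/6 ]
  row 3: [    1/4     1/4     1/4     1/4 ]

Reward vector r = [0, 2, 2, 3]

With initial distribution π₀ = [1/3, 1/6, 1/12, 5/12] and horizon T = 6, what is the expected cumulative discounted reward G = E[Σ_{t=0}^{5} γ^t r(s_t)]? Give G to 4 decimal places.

G = 6.0504

t=0: π = [0.3333, 0.1667, 0.0833, 0.4167], E[r] = 1.7500, γ^t·E[r] = 1.750000, running G = 1.750000
t=1: π = [0.3125, 0.1806, 0.2500, 0.2569], E[r] = 1.6319, γ^t·E[r] = 1.305556, running G = 3.055556
t=2: π = [0.3270, 0.1829, 0.2500, 0.2402], E[r] = 1.5862, γ^t·E[r] = 1.015185, running G = 4.070741
t=3: π = [0.3286, 0.1803, 0.2500, 0.2412], E[r] = 1.5841, γ^t·E[r] = 0.811037, running G = 4.881778
t=4: π = [0.3283, 0.1802, 0.2500, 0.2415], E[r] = 1.5850, γ^t·E[r] = 0.649220, running G = 5.530998
t=5: π = [0.3282, 0.1803, 0.2500, 0.2415], E[r] = 1.5851, γ^t·E[r] = 0.519391, running G = 6.050388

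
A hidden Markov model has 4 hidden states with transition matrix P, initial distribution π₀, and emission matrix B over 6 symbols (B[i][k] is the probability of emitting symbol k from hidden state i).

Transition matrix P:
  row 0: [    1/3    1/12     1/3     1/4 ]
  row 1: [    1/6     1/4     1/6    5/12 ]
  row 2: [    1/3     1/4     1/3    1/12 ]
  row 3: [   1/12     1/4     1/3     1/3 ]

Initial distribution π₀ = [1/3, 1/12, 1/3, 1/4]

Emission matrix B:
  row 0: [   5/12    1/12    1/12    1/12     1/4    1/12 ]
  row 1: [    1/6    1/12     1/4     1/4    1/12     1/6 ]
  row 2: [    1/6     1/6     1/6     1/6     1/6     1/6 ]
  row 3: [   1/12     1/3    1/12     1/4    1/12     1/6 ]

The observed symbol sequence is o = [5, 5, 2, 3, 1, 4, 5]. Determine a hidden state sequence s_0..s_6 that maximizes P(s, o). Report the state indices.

path = [2, 2, 1, 3, 3, 2, 2]

t=0: δ = [2.778e-02, 1.389e-02, 5.556e-02, 4.167e-02]  (obs o_0=5)
t=1: δ = [1.543e-03, 2.315e-03, 3.086e-03, 2.315e-03]  ψ = [2, 2, 2, 3]  (obs o_1=5)
t=2: δ = [8.573e-05, 1.929e-04, 1.715e-04, 8.038e-05]  ψ = [2, 2, 2, 1]  (obs o_2=2)
t=3: δ = [4.763e-06, 1.206e-05, 9.526e-06, 2.009e-05]  ψ = [2, 1, 2, 1]  (obs o_3=3)
t=4: δ = [2.646e-07, 4.186e-07, 1.116e-06, 2.233e-06]  ψ = [2, 3, 3, 3]  (obs o_4=1)
t=5: δ = [9.303e-08, 4.651e-08, 1.240e-07, 6.202e-08]  ψ = [2, 3, 3, 3]  (obs o_5=4)
t=6: δ = [3.445e-09, 5.168e-09, 6.891e-09, 3.876e-09]  ψ = [2, 2, 2, 0]  (obs o_6=5)
backtrack: best end state = 2; path = [2, 2, 1, 3, 3, 2, 2]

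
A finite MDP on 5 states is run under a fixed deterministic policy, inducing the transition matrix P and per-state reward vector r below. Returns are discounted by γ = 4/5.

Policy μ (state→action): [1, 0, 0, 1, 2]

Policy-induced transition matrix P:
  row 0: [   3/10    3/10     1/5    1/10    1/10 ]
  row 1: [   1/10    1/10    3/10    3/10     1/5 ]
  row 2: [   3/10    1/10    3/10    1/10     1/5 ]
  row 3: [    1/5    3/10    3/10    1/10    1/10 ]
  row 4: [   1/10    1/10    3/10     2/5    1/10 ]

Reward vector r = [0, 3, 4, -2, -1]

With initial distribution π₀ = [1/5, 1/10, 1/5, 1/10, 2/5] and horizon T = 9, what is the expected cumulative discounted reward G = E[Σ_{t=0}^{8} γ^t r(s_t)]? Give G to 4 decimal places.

t=0: π = [0.2000, 0.1000, 0.2000, 0.1000, 0.4000], E[r] = 0.5000, γ^t·E[r] = 0.500000, running G = 0.500000
t=1: π = [0.1900, 0.1600, 0.2800, 0.2400, 0.1300], E[r] = 0.9900, γ^t·E[r] = 0.792000, running G = 1.292000
t=2: π = [0.2180, 0.1860, 0.2810, 0.1710, 0.1440], E[r] = 1.1960, γ^t·E[r] = 0.765440, running G = 2.057440
t=3: π = [0.2169, 0.1778, 0.2782, 0.1804, 0.1467], E[r] = 1.1387, γ^t·E[r] = 0.583014, running G = 2.640454
t=4: π = [0.2171, 0.1795, 0.2783, 0.1796, 0.1456], E[r] = 1.1469, γ^t·E[r] = 0.469762, running G = 3.110216
t=5: π = [0.2170, 0.1793, 0.2783, 0.1796, 0.1458], E[r] = 1.1462, γ^t·E[r] = 0.375598, running G = 3.485814
t=6: π = [0.2170, 0.1793, 0.2783, 0.1796, 0.1458], E[r] = 1.1462, γ^t·E[r] = 0.300467, running G = 3.786281
t=7: π = [0.2170, 0.1793, 0.2783, 0.1796, 0.1458], E[r] = 1.1462, γ^t·E[r] = 0.240379, running G = 4.026660
t=8: π = [0.2170, 0.1793, 0.2783, 0.1796, 0.1458], E[r] = 1.1462, γ^t·E[r] = 0.192302, running G = 4.218962

G = 4.2190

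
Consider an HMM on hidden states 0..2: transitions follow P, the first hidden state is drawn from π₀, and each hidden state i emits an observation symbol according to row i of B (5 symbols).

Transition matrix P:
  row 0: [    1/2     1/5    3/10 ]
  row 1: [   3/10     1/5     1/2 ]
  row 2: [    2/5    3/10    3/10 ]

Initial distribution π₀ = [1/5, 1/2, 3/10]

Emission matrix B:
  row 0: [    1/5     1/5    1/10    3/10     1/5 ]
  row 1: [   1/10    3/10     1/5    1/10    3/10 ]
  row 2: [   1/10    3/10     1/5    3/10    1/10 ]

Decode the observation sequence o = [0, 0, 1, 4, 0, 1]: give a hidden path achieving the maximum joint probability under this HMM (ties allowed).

path = [0, 0, 0, 0, 0, 0]

t=0: δ = [4.000e-02, 5.000e-02, 3.000e-02]  (obs o_0=0)
t=1: δ = [4.000e-03, 1.000e-03, 2.500e-03]  ψ = [0, 1, 1]  (obs o_1=0)
t=2: δ = [4.000e-04, 2.400e-04, 3.600e-04]  ψ = [0, 0, 0]  (obs o_2=1)
t=3: δ = [4.000e-05, 3.240e-05, 1.200e-05]  ψ = [0, 2, 0]  (obs o_3=4)
t=4: δ = [4.000e-06, 8.000e-07, 1.620e-06]  ψ = [0, 0, 1]  (obs o_4=0)
t=5: δ = [4.000e-07, 2.400e-07, 3.600e-07]  ψ = [0, 0, 0]  (obs o_5=1)
backtrack: best end state = 0; path = [0, 0, 0, 0, 0, 0]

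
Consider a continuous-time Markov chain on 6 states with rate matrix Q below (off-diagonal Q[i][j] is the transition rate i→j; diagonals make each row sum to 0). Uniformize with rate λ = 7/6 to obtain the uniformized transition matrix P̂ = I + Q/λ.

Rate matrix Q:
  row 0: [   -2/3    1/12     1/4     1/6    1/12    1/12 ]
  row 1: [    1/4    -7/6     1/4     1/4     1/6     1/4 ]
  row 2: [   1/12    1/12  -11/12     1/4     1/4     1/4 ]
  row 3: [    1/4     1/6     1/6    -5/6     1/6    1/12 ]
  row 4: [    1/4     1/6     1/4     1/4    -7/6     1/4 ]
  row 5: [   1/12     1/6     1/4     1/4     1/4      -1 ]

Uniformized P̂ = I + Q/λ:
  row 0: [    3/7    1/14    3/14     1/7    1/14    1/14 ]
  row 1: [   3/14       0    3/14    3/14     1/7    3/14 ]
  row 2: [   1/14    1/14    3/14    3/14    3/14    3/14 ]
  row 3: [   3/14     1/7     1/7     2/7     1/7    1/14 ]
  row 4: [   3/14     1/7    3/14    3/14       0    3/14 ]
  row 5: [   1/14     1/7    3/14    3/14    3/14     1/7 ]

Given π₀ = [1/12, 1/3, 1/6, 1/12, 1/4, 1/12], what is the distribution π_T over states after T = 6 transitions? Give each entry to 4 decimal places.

t=0: π = [0.0833, 0.3333, 0.1667, 0.0833, 0.2500, 0.0833]
t=1: π = [0.1964, 0.0774, 0.2083, 0.2143, 0.1190, 0.1845]
t=2: π = [0.2003, 0.1029, 0.1990, 0.2156, 0.1399, 0.1424]
t=3: π = [0.2084, 0.0996, 0.1989, 0.2154, 0.1330, 0.1447]
t=4: π = [0.2099, 0.0995, 0.1989, 0.2148, 0.1335, 0.1434]
t=5: π = [0.2104, 0.0994, 0.1989, 0.2146, 0.1332, 0.1434]
t=6: π = [0.2105, 0.0994, 0.1990, 0.2146, 0.1332, 0.1433]

π = [0.2105, 0.0994, 0.1990, 0.2146, 0.1332, 0.1433]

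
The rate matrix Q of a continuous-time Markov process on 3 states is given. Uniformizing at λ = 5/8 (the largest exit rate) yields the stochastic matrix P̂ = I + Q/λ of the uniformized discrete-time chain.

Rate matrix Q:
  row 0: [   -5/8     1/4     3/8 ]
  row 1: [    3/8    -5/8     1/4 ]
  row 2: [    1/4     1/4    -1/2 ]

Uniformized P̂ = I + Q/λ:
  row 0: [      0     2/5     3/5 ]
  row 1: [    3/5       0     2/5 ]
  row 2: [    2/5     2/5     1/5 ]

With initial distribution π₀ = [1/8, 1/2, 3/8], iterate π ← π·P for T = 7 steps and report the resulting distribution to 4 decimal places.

t=0: π = [0.1250, 0.5000, 0.3750]
t=1: π = [0.4500, 0.2000, 0.3500]
t=2: π = [0.2600, 0.3200, 0.4200]
t=3: π = [0.3600, 0.2720, 0.3680]
t=4: π = [0.3104, 0.2912, 0.3984]
t=5: π = [0.3341, 0.2835, 0.3824]
t=6: π = [0.3231, 0.2866, 0.3903]
t=7: π = [0.3281, 0.2854, 0.3865]

π = [0.3281, 0.2854, 0.3865]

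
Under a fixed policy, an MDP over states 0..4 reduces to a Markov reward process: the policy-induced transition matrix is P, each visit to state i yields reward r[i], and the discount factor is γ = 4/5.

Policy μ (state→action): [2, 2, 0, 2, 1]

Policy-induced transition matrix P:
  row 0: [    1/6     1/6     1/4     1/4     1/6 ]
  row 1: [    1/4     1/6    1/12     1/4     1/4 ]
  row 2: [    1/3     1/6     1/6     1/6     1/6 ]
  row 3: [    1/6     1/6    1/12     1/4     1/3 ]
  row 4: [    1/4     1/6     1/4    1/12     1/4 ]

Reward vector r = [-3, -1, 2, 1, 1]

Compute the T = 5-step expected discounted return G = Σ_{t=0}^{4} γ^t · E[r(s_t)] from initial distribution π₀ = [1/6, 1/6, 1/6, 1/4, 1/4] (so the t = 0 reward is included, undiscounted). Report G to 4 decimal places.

G = -0.0153

t=0: π = [0.1667, 0.1667, 0.1667, 0.2500, 0.2500], E[r] = 0.1667, γ^t·E[r] = 0.166667, running G = 0.166667
t=1: π = [0.2292, 0.1667, 0.1667, 0.1944, 0.2431], E[r] = -0.0833, γ^t·E[r] = -0.066667, running G = 0.100000
t=2: π = [0.2286, 0.1667, 0.1759, 0.1956, 0.2332], E[r] = -0.0718, γ^t·E[r] = -0.045926, running G = 0.054074
t=3: π = [0.2293, 0.1667, 0.1750, 0.1965, 0.2326], E[r] = -0.0756, γ^t·E[r] = -0.038716, running G = 0.015358
t=4: π = [0.2291, 0.1667, 0.1749, 0.1967, 0.2327], E[r] = -0.0748, γ^t·E[r] = -0.030650, running G = -0.015292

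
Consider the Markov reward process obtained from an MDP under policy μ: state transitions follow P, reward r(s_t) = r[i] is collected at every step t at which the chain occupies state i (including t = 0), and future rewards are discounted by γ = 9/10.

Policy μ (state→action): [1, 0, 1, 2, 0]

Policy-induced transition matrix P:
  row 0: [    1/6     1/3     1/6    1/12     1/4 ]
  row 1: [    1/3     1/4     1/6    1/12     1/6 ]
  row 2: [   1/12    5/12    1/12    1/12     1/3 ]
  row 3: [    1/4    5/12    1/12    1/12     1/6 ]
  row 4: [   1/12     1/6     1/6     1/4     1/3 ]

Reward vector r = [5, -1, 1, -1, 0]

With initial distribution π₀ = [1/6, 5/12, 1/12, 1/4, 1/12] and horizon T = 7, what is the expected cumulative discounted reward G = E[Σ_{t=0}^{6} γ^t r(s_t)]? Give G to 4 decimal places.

G = 3.4253

t=0: π = [0.1667, 0.4167, 0.0833, 0.2500, 0.0833], E[r] = 0.2500, γ^t·E[r] = 0.250000, running G = 0.250000
t=1: π = [0.2431, 0.3125, 0.1389, 0.0972, 0.2083], E[r] = 0.9444, γ^t·E[r] = 0.850000, running G = 1.100000
t=2: π = [0.1979, 0.2922, 0.1470, 0.1181, 0.2448], E[r] = 0.7263, γ^t·E[r] = 0.588281, running G = 1.688281
t=3: π = [0.1926, 0.2903, 0.1446, 0.1241, 0.2485], E[r] = 0.6930, γ^t·E[r] = 0.505195, running G = 2.193477
t=4: π = [0.1926, 0.2901, 0.1443, 0.1247, 0.2482], E[r] = 0.6926, γ^t·E[r] = 0.454404, running G = 2.647881
t=5: π = [0.1927, 0.2902, 0.1442, 0.1247, 0.2481], E[r] = 0.6929, γ^t·E[r] = 0.409141, running G = 3.057022
t=6: π = [0.1927, 0.2902, 0.1443, 0.1247, 0.2481], E[r] = 0.6930, γ^t·E[r] = 0.368286, running G = 3.425308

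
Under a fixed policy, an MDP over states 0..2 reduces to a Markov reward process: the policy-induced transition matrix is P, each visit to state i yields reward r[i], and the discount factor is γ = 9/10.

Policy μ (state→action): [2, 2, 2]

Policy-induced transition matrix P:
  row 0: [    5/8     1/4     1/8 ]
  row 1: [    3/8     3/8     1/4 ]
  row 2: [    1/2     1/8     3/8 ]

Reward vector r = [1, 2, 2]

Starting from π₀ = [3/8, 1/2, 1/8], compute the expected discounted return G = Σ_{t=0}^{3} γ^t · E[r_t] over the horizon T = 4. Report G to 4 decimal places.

G = 5.2546

t=0: π = [0.3750, 0.5000, 0.1250], E[r] = 1.6250, γ^t·E[r] = 1.625000, running G = 1.625000
t=1: π = [0.4844, 0.2969, 0.2188], E[r] = 1.5156, γ^t·E[r] = 1.364063, running G = 2.989063
t=2: π = [0.5234, 0.2598, 0.2168], E[r] = 1.4766, γ^t·E[r] = 1.196016, running G = 4.185078
t=3: π = [0.5330, 0.2554, 0.2117], E[r] = 1.4670, γ^t·E[r] = 1.069473, running G = 5.254551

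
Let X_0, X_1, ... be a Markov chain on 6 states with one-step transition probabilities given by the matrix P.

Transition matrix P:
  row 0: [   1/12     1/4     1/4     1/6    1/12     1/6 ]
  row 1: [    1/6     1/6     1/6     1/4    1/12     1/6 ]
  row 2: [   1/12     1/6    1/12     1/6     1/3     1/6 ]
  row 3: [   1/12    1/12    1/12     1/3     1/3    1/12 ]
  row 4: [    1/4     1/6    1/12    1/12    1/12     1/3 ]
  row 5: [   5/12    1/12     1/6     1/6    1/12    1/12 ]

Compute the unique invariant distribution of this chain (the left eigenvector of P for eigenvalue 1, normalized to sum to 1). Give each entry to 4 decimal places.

π = [0.1787, 0.1513, 0.1394, 0.1984, 0.1678, 0.1644]

Balance equations π_j = Σ_i π_i·P[i][j]:
  π_0 = 1/12·π_0 + 1/6·π_1 + 1/12·π_2 + 1/12·π_3 + 1/4·π_4 + 5/12·π_5
  π_1 = 1/4·π_0 + 1/6·π_1 + 1/6·π_2 + 1/12·π_3 + 1/6·π_4 + 1/12·π_5
  π_2 = 1/4·π_0 + 1/6·π_1 + 1/12·π_2 + 1/12·π_3 + 1/12·π_4 + 1/6·π_5
  π_3 = 1/6·π_0 + 1/4·π_1 + 1/6·π_2 + 1/3·π_3 + 1/12·π_4 + 1/6·π_5
  π_4 = 1/12·π_0 + 1/12·π_1 + 1/3·π_2 + 1/3·π_3 + 1/12·π_4 + 1/12·π_5
  normalize: π_0 + π_1 + π_2 + π_3 + π_4 + π_5 = 1
Solving the linear system gives exactly π = [3614/20223, 9181/60669, 8459/60669, 12034/60669, 377/2247, 9974/60669].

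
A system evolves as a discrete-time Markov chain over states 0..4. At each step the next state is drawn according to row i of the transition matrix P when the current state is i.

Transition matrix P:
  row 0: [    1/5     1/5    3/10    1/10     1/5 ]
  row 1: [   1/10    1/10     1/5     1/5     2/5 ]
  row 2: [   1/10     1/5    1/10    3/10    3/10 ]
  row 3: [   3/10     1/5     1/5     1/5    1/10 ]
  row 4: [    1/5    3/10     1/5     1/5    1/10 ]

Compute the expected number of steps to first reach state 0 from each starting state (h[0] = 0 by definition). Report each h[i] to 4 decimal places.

First-step conditioning: h[0] = 0; for i ≠ 0, h[i] = 1 + Σ_k P[i][k]·h[k].
  h[1] = 1 + 1/10·h[1] + 1/5·h[2] + 1/5·h[3] + 2/5·h[4]
  h[2] = 1 + 1/5·h[1] + 1/10·h[2] + 3/10·h[3] + 3/10·h[4]
  h[3] = 1 + 1/5·h[1] + 1/5·h[2] + 1/5·h[3] + 1/10·h[4]
  h[4] = 1 + 3/10·h[1] + 1/5·h[2] + 1/5·h[3] + 1/10·h[4]
Solving the 4×4 linear system over states ≠ 0 gives exactly h = [0, 7150/1201, 7085/1201, 5885/1201, 6600/1201] (h[0] = 0 is the target).

h = [0.0000, 5.9534, 5.8993, 4.9001, 5.4954]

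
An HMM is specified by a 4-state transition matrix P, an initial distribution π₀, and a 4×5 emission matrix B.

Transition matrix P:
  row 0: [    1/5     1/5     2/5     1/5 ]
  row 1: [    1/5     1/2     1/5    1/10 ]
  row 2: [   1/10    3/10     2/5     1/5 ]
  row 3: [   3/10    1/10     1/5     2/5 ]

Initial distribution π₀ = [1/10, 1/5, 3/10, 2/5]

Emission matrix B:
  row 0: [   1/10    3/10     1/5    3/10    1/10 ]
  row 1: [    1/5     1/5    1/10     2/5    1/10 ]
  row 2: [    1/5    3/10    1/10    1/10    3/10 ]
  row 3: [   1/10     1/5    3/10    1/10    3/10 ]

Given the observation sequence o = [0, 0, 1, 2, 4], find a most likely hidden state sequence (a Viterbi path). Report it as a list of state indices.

t=0: δ = [1.000e-02, 4.000e-02, 6.000e-02, 4.000e-02]  (obs o_0=0)
t=1: δ = [1.200e-03, 4.000e-03, 4.800e-03, 1.600e-03]  ψ = [3, 1, 2, 3]  (obs o_1=0)
t=2: δ = [2.400e-04, 4.000e-04, 5.760e-04, 1.920e-04]  ψ = [1, 1, 2, 2]  (obs o_2=1)
t=3: δ = [1.600e-05, 2.000e-05, 2.304e-05, 3.456e-05]  ψ = [1, 1, 2, 2]  (obs o_3=2)
t=4: δ = [1.037e-06, 1.000e-06, 2.765e-06, 4.147e-06]  ψ = [3, 1, 2, 3]  (obs o_4=4)
backtrack: best end state = 3; path = [2, 2, 2, 3, 3]

path = [2, 2, 2, 3, 3]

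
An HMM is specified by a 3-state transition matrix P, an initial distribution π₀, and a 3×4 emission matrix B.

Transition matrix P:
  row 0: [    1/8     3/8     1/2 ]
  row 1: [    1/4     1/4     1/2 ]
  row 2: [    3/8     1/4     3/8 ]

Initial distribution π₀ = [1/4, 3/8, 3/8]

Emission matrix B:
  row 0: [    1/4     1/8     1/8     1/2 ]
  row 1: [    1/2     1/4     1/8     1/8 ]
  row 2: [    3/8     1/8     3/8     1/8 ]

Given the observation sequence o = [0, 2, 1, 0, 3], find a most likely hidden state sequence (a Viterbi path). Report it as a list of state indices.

path = [1, 2, 1, 2, 0]

t=0: δ = [6.250e-02, 1.875e-01, 1.406e-01]  (obs o_0=0)
t=1: δ = [6.592e-03, 5.859e-03, 3.516e-02]  ψ = [2, 1, 1]  (obs o_1=2)
t=2: δ = [1.648e-03, 2.197e-03, 1.648e-03]  ψ = [2, 2, 2]  (obs o_2=1)
t=3: δ = [1.545e-04, 3.090e-04, 4.120e-04]  ψ = [2, 0, 1]  (obs o_3=0)
t=4: δ = [7.725e-05, 1.287e-05, 1.931e-05]  ψ = [2, 2, 1]  (obs o_4=3)
backtrack: best end state = 0; path = [1, 2, 1, 2, 0]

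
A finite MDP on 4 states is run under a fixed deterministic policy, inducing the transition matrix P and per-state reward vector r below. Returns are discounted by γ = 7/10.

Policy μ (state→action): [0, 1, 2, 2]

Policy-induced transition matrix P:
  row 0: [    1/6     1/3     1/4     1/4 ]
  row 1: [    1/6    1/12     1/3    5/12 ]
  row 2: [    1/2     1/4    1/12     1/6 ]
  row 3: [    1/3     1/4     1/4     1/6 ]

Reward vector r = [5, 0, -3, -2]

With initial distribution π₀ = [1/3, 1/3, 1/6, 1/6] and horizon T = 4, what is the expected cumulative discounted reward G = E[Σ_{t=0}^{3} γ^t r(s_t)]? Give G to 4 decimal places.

t=0: π = [0.3333, 0.3333, 0.1667, 0.1667], E[r] = 0.8333, γ^t·E[r] = 0.833333, running G = 0.833333
t=1: π = [0.2500, 0.2222, 0.2500, 0.2778], E[r] = -0.0556, γ^t·E[r] = -0.038889, running G = 0.794444
t=2: π = [0.2963, 0.2338, 0.2269, 0.2431], E[r] = 0.3148, γ^t·E[r] = 0.154259, running G = 0.948704
t=3: π = [0.2828, 0.2357, 0.2317, 0.2498], E[r] = 0.2193, γ^t·E[r] = 0.075230, running G = 1.023933

G = 1.0239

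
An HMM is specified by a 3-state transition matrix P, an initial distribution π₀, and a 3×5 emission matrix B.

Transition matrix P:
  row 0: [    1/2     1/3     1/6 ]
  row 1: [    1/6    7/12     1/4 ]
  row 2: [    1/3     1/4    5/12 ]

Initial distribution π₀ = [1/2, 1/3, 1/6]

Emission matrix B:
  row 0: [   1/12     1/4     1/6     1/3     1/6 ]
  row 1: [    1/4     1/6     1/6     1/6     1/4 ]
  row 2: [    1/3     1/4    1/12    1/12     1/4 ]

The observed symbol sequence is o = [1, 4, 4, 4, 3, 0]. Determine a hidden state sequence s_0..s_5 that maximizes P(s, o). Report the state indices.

path = [0, 1, 1, 1, 1, 1]

t=0: δ = [1.250e-01, 5.556e-02, 4.167e-02]  (obs o_0=1)
t=1: δ = [1.042e-02, 1.042e-02, 5.208e-03]  ψ = [0, 0, 0]  (obs o_1=4)
t=2: δ = [8.681e-04, 1.519e-03, 6.510e-04]  ψ = [0, 1, 1]  (obs o_2=4)
t=3: δ = [7.234e-05, 2.215e-04, 9.494e-05]  ψ = [0, 1, 1]  (obs o_3=4)
t=4: δ = [1.231e-05, 2.154e-05, 4.615e-06]  ψ = [1, 1, 1]  (obs o_4=3)
t=5: δ = [5.128e-07, 3.141e-06, 1.795e-06]  ψ = [0, 1, 1]  (obs o_5=0)
backtrack: best end state = 1; path = [0, 1, 1, 1, 1, 1]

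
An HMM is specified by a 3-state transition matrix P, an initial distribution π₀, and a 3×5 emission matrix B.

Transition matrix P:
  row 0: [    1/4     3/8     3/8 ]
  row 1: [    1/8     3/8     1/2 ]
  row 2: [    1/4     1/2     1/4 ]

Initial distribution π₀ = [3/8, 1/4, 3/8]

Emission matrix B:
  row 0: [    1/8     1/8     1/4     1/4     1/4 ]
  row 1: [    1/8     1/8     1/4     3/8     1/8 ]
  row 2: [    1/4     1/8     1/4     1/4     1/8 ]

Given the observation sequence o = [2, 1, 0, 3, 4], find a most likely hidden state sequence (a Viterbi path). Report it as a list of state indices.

t=0: δ = [9.375e-02, 6.250e-02, 9.375e-02]  (obs o_0=2)
t=1: δ = [2.930e-03, 5.859e-03, 4.395e-03]  ψ = [0, 2, 0]  (obs o_1=1)
t=2: δ = [1.373e-04, 2.747e-04, 7.324e-04]  ψ = [2, 1, 1]  (obs o_2=0)
t=3: δ = [4.578e-05, 1.373e-04, 4.578e-05]  ψ = [2, 2, 2]  (obs o_3=3)
t=4: δ = [4.292e-06, 6.437e-06, 8.583e-06]  ψ = [1, 1, 1]  (obs o_4=4)
backtrack: best end state = 2; path = [2, 1, 2, 1, 2]

path = [2, 1, 2, 1, 2]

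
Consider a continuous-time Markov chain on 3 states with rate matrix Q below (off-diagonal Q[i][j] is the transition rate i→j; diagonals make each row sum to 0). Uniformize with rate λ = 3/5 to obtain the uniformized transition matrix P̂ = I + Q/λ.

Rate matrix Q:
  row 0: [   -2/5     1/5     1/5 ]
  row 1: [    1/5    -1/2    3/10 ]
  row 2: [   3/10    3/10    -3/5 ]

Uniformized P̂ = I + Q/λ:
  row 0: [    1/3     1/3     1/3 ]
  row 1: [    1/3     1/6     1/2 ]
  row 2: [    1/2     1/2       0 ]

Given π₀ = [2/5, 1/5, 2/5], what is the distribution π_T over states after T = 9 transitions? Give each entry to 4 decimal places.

π = [0.3818, 0.3273, 0.2908]

t=0: π = [0.4000, 0.2000, 0.4000]
t=1: π = [0.4000, 0.3667, 0.2333]
t=2: π = [0.3722, 0.3111, 0.3167]
t=3: π = [0.3861, 0.3343, 0.2796]
t=4: π = [0.3799, 0.3242, 0.2958]
t=5: π = [0.3826, 0.3286, 0.2888]
t=6: π = [0.3815, 0.3267, 0.2918]
t=7: π = [0.3820, 0.3275, 0.2905]
t=8: π = [0.3817, 0.3272, 0.2911]
t=9: π = [0.3818, 0.3273, 0.2908]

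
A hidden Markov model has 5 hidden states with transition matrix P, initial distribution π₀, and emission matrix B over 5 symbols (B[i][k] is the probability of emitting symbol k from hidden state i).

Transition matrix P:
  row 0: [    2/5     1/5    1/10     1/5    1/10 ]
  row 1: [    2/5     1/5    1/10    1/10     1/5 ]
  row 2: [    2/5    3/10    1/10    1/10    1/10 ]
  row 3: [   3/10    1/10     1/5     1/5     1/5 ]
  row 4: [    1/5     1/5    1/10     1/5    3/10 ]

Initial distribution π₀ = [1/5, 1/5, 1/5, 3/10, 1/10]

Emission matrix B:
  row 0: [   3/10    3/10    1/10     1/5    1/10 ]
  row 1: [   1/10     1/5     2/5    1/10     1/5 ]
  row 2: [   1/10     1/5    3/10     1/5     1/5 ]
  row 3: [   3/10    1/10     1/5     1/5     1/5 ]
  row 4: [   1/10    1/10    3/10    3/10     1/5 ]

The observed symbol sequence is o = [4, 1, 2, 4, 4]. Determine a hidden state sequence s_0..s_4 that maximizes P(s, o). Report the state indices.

path = [3, 0, 1, 4, 4]

t=0: δ = [2.000e-02, 4.000e-02, 4.000e-02, 6.000e-02, 2.000e-02]  (obs o_0=4)
t=1: δ = [5.400e-03, 2.400e-03, 2.400e-03, 1.200e-03, 1.200e-03]  ψ = [3, 2, 3, 3, 3]  (obs o_1=1)
t=2: δ = [2.160e-04, 4.320e-04, 1.620e-04, 2.160e-04, 1.620e-04]  ψ = [0, 0, 0, 0, 0]  (obs o_2=2)
t=3: δ = [1.728e-05, 1.728e-05, 8.640e-06, 8.640e-06, 1.728e-05]  ψ = [1, 1, 1, 0, 1]  (obs o_3=4)
t=4: δ = [6.912e-07, 6.912e-07, 3.456e-07, 6.912e-07, 1.037e-06]  ψ = [0, 0, 0, 0, 4]  (obs o_4=4)
backtrack: best end state = 4; path = [3, 0, 1, 4, 4]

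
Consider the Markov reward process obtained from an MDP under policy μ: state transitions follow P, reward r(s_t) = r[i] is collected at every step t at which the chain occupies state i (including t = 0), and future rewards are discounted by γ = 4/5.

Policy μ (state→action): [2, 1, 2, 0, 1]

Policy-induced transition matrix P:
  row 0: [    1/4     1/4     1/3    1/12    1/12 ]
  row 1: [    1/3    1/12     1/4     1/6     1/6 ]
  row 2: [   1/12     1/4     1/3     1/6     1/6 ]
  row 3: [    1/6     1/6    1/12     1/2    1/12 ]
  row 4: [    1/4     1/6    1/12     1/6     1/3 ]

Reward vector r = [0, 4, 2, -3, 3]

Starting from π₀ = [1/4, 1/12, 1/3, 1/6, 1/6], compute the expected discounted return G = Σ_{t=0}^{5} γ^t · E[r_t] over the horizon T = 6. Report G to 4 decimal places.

t=0: π = [0.2500, 0.0833, 0.3333, 0.1667, 0.1667], E[r] = 1.0000, γ^t·E[r] = 1.000000, running G = 1.000000
t=1: π = [0.1875, 0.2083, 0.2431, 0.2014, 0.1597], E[r] = 1.1944, γ^t·E[r] = 0.955556, running G = 1.955556
t=2: π = [0.2101, 0.1852, 0.2257, 0.2182, 0.1609], E[r] = 1.0203, γ^t·E[r] = 0.652963, running G = 2.608519
t=3: π = [0.2096, 0.1875, 0.2231, 0.2219, 0.1578], E[r] = 1.0042, γ^t·E[r] = 0.514148, running G = 3.122667
t=4: π = [0.2099, 0.1871, 0.2228, 0.2232, 0.1570], E[r] = 0.9955, γ^t·E[r] = 0.407765, running G = 3.530431
t=5: π = [0.2099, 0.1871, 0.2227, 0.2236, 0.1567], E[r] = 0.9935, γ^t·E[r] = 0.325550, running G = 3.855981

G = 3.8560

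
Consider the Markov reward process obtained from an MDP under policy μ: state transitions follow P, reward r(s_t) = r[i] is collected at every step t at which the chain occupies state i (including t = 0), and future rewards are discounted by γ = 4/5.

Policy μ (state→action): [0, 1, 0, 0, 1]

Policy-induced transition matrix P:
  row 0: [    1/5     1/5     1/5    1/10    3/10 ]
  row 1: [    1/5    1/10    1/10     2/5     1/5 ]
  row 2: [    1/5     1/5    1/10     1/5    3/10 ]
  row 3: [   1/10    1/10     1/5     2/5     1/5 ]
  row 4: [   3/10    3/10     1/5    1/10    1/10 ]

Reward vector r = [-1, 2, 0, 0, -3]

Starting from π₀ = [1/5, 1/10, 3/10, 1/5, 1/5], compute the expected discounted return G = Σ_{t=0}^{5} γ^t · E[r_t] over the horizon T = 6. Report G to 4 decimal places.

t=0: π = [0.2000, 0.1000, 0.3000, 0.2000, 0.2000], E[r] = -0.6000, γ^t·E[r] = -0.600000, running G = -0.600000
t=1: π = [0.2000, 0.1900, 0.1600, 0.2200, 0.2300], E[r] = -0.5100, γ^t·E[r] = -0.408000, running G = -1.008000
t=2: π = [0.2010, 0.1820, 0.1650, 0.2390, 0.2130], E[r] = -0.4760, γ^t·E[r] = -0.304640, running G = -1.312640
t=3: π = [0.1974, 0.1792, 0.1653, 0.2428, 0.2153], E[r] = -0.4849, γ^t·E[r] = -0.248269, running G = -1.560909
t=4: π = [0.1973, 0.1793, 0.1656, 0.2431, 0.2147], E[r] = -0.4828, γ^t·E[r] = -0.197759, running G = -1.758668
t=5: π = [0.1972, 0.1792, 0.1655, 0.2433, 0.2148], E[r] = -0.4831, γ^t·E[r] = -0.158310, running G = -1.916978

G = -1.9170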